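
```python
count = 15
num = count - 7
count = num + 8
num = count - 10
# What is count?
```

Trace:
`count = 15` → count = 15
`num = count - 7` → num = 8
`count = num + 8` → count = 16
`num = count - 10` → num = 6
So count = 16

Answer: 16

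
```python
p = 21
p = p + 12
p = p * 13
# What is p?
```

Trace:
`p = 21` → p = 21
`p = p + 12` → p = 33
`p = p * 13` → p = 429
So p = 429

Answer: 429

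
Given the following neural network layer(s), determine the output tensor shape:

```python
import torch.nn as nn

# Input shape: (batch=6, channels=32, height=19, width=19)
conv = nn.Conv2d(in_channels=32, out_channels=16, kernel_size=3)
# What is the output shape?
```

Input: (6, 32, 19, 19) -> Output: (6, 16, 17, 17)

Answer: (6, 16, 17, 17)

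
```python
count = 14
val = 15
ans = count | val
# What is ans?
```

Trace:
`count = 14` → count = 14
`val = 15` → val = 15
`ans = count | val` → ans = 15
So ans = 15

Answer: 15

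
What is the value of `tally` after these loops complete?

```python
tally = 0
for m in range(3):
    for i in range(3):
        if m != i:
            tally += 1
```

3² - 3 (exclude diagonal)
`tally` takes the values: 0 → 1 → 2 → 3 → 4 → 5 → 6

Answer: 6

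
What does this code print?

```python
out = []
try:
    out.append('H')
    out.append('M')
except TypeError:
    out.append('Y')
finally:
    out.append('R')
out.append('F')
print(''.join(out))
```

Execution trace: 'H' (try body) → 'M' (try body, no exception) → 'R' (finally) → 'F' (after the try/except). Output: HMRF

Answer: HMRF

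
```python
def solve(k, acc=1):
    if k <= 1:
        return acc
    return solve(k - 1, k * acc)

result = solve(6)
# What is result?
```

Accumulator trace (n, acc): (6, 1) -> (5, 6) -> (4, 30) -> (3, 120) -> (2, 360) -> (1, 720) -> return 720

Answer: 720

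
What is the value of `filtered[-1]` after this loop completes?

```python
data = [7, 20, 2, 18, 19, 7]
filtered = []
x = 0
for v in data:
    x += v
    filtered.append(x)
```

Cumulative sum ends at 73
`filtered` takes the values: [] → [7] → [7, 27] → [7, 27, 29] → [7, 27, 29, 47] → [7, 27, 29, 47, 66] → [7, 27, 29, 47, 66, 73]
So `filtered[-1]` = 73

Answer: 73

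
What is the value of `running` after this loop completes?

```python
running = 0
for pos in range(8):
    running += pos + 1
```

Start at 0, add 1 to 8 = 36
`running` takes the values: 0 → 1 → 3 → 6 → 10 → 15 → 21 → 28 → 36

Answer: 36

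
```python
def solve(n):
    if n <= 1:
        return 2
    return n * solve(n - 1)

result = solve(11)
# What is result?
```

solve(11) = 11 * 10 * 9 * 8 * 7 * 6 * 5 * 4 * 3 * 2 * 2 = 79833600

Answer: 79833600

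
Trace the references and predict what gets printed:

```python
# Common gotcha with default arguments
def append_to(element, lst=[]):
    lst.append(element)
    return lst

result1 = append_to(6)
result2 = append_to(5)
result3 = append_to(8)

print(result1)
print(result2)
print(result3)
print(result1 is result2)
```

Key concept: mutable default argument gotcha.
Step by step:
`result1 = append_to(6)` → result1 = [6]
`result2 = append_to(5)` → result1 = [6, 5] (same object as result2); result2 = [6, 5] (same object as result1)
`result3 = append_to(8)` → result1 = [6, 5, 8] (same object as result2, result3); result2 = [6, 5, 8] (same object as result1, result3); result3 = [6, 5, 8] (same object as result1, result2)
`print(result1)` → prints [6, 5, 8]
`print(result2)` → prints [6, 5, 8]
`print(result3)` → prints [6, 5, 8]
`print(result1 is result2)` → prints True

Answer:
[6, 5, 8]
[6, 5, 8]
[6, 5, 8]
True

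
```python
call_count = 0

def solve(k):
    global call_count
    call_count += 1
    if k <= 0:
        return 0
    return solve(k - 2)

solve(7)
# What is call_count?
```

Linear recursion stepping by 2: 5 calls from k=7 down to ≤0.

Answer: 5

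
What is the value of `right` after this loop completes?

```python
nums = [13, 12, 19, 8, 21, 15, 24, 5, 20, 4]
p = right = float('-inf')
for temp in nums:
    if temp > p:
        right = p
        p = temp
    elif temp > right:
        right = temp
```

Second largest (with repeats) in [13, 12, 19, 8, 21, 15, 24, 5, 20, 4]
`right` takes the values: -inf → 12 → 13 → 19 → 21

Answer: 21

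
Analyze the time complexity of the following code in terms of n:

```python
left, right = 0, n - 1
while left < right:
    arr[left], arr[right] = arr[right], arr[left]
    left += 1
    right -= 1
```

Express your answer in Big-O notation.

This is In-place array reversal. Time complexity: O(n).

Answer: O(n)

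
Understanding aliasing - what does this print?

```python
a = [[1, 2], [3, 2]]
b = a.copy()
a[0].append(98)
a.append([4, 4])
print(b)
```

Key concept: shallow copy with nested lists.
Step by step:
`a = [[1, 2], [3, 2]]` → a = [[1, 2], [3, 2]]
`b = a.copy()` → b = [[1, 2], [3, 2]]
`a[0].append(98)` → a = [[1, 2, 98], [3, 2]]; b = [[1, 2, 98], [3, 2]]
`a.append([4, 4])` → a = [[1, 2, 98], [3, 2], [4, 4]]
`print(b)` → prints [[1, 2, 98], [3, 2]]

Answer: [[1, 2, 98], [3, 2]]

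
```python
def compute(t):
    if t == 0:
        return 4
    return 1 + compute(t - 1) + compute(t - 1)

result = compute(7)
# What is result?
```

compute(t) = 1 + 2·compute(t-1), compute(0)=4. Closed form: (4+1)·2^7 - 1 = 639.

Answer: 639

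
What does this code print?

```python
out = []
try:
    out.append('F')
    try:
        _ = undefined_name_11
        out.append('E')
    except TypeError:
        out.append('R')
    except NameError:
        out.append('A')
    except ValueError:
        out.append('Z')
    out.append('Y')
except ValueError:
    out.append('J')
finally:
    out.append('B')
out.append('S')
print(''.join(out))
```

Execution trace: 'F' (try body) → 'A' (inner except NameError) → 'Y' (try body, no exception) → 'B' (finally) → 'S' (after the try/except). Output: FAYBS

Answer: FAYBS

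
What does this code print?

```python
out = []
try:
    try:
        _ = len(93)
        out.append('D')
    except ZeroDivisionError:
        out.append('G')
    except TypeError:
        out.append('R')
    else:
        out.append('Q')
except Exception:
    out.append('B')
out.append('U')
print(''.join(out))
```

Execution trace: 'R' (inner except TypeError) → 'U' (after the try/except). Output: RU

Answer: RU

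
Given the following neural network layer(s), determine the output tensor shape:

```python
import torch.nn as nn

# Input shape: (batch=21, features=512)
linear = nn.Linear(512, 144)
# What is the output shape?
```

Input: (21, 512) -> Output: (21, 144)

Answer: (21, 144)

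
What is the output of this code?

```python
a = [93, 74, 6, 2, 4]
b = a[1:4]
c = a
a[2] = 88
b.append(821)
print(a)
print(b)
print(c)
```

Key concept: slice vs alias.
Step by step:
`a = [93, 74, 6, 2, 4]` → a = [93, 74, 6, 2, 4]
`b = a[1:4]` → b = [74, 6, 2]
`c = a` → c = [93, 74, 6, 2, 4] (same object as a)
`a[2] = 88` → a = [93, 74, 88, 2, 4] (same object as c); c = [93, 74, 88, 2, 4] (same object as a)
`b.append(821)` → b = [74, 6, 2, 821]
`print(a)` → prints [93, 74, 88, 2, 4]
`print(b)` → prints [74, 6, 2, 821]
`print(c)` → prints [93, 74, 88, 2, 4]

Answer:
[93, 74, 88, 2, 4]
[74, 6, 2, 821]
[93, 74, 88, 2, 4]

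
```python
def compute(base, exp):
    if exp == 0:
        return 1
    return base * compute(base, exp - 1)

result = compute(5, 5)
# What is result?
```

compute(5, 5) = 5 * 5 * 5 * 5 * 5 = 3125

Answer: 3125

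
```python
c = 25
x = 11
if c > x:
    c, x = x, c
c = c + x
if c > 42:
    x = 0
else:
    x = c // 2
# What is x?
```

Trace:
`c = 25` → c = 25
`x = 11` → x = 11
`if c > x: ...` → c > x is True → c = 11; x = 25
`c = c + x` → c = 36
`if c > 42: ...` → c > 42 is False, take else branch → x = 18
So x = 18

Answer: 18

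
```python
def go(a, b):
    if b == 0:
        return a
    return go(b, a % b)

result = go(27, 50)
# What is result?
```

go(27, 50) -> go(50, 27) -> go(27, 23) -> go(23, 4) -> go(4, 3) -> go(3, 1) -> go(1, 0) -> 1

Answer: 1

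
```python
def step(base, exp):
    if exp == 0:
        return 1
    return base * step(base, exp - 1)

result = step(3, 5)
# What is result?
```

step(3, 5) = 3 * 3 * 3 * 3 * 3 = 243

Answer: 243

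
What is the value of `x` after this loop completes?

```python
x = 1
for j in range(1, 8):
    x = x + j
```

Start at 1, add 1 through 7
`x` takes the values: 1 → 2 → 4 → 7 → 11 → 16 → 22 → 29

Answer: 29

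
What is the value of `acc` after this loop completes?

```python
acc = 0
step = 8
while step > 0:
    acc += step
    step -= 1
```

Sum 8 down to 1
`acc` takes the values: 0 → 8 → 15 → 21 → 26 → 30 → 33 → 35 → 36

Answer: 36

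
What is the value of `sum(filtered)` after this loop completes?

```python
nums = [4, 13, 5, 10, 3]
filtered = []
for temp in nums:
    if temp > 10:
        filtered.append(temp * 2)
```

Sum of doubled values > 10
`filtered` takes the values: [] → [26]
So `sum(filtered)` = 26

Answer: 26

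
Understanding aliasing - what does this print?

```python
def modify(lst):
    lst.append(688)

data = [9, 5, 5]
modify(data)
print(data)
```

Key concept: function modifies passed list.
Step by step:
`data = [9, 5, 5]` → data = [9, 5, 5]
`modify(data)` → data = [9, 5, 5, 688]
`print(data)` → prints [9, 5, 5, 688]

Answer: [9, 5, 5, 688]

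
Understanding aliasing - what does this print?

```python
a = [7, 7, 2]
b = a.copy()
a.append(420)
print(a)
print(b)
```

Key concept: list.copy() creates independent copy.
Step by step:
`a = [7, 7, 2]` → a = [7, 7, 2]
`b = a.copy()` → b = [7, 7, 2]
`a.append(420)` → a = [7, 7, 2, 420]
`print(a)` → prints [7, 7, 2, 420]
`print(b)` → prints [7, 7, 2]

Answer:
[7, 7, 2, 420]
[7, 7, 2]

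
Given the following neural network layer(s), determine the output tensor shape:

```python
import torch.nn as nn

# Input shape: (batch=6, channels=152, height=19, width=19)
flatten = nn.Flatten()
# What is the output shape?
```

Input: (6, 152, 19, 19) -> Output: (6, 54872)

Answer: (6, 54872)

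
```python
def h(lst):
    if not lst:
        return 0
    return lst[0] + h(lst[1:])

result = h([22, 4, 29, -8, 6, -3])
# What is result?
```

22 + 4 + 29 + (-8) + 6 + (-3) + 0 = 50

Answer: 50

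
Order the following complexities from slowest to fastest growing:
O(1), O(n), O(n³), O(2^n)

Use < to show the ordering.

Ordered by growth rate: O(1) < O(n) < O(n³) < O(2^n)

Answer: O(1) < O(n) < O(n³) < O(2^n)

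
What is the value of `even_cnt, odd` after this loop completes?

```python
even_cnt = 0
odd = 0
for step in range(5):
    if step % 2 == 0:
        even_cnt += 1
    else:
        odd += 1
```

Count evens and odds in range(5)
`even_cnt, odd` takes the values: (0, 0) → (1, 0) → (1, 1) → (2, 1) → (2, 2) → (3, 2)

Answer: 3, 2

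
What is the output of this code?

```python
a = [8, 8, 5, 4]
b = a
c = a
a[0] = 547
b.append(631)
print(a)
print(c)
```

Key concept: multiple aliases.
Step by step:
`a = [8, 8, 5, 4]` → a = [8, 8, 5, 4]
`b = a` → b = [8, 8, 5, 4] (same object as a)
`c = a` → c = [8, 8, 5, 4] (same object as a, b)
`a[0] = 547` → a = [547, 8, 5, 4] (same object as b, c); b = [547, 8, 5, 4] (same object as a, c); c = [547, 8, 5, 4] (same object as a, b)
`b.append(631)` → a = [547, 8, 5, 4, 631] (same object as b, c); b = [547, 8, 5, 4, 631] (same object as a, c); c = [547, 8, 5, 4, 631] (same object as a, b)
`print(a)` → prints [547, 8, 5, 4, 631]
`print(c)` → prints [547, 8, 5, 4, 631]

Answer:
[547, 8, 5, 4, 631]
[547, 8, 5, 4, 631]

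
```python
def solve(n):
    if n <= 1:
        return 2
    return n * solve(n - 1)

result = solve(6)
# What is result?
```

solve(6) = 6 * 5 * 4 * 3 * 2 * 2 = 1440

Answer: 1440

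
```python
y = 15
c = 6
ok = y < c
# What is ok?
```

Trace:
`y = 15` → y = 15
`c = 6` → c = 6
`ok = y < c` → ok = False
So ok = False

Answer: False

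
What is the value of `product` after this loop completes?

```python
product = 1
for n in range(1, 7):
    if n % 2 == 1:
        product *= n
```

Product of odd numbers 1 to 6
`product` takes the values: 1 → 3 → 15

Answer: 15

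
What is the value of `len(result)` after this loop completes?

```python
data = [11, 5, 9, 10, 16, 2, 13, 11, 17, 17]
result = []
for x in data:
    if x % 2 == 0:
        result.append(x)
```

Count even numbers in [11, 5, 9, 10, 16, 2, 13, 11, 17, 17]
`result` takes the values: [] → [10] → [10, 16] → [10, 16, 2]
So `len(result)` = 3

Answer: 3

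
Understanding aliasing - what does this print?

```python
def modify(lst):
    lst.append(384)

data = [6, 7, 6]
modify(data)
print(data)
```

Key concept: function modifies passed list.
Step by step:
`data = [6, 7, 6]` → data = [6, 7, 6]
`modify(data)` → data = [6, 7, 6, 384]
`print(data)` → prints [6, 7, 6, 384]

Answer: [6, 7, 6, 384]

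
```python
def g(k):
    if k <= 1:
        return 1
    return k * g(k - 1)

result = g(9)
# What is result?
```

g(9) = 9 * 8 * 7 * 6 * 5 * 4 * 3 * 2 * 1 = 362880

Answer: 362880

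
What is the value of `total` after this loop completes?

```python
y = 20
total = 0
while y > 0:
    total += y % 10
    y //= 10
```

Sum digits of 20
`total` takes the values: 0 → 2

Answer: 2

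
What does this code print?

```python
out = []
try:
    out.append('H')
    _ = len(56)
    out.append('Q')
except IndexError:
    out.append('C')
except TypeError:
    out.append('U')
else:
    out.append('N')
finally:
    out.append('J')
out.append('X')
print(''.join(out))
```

Execution trace: 'H' (try body) → 'U' (except TypeError) → 'J' (finally) → 'X' (after the try/except). Output: HUJX

Answer: HUJX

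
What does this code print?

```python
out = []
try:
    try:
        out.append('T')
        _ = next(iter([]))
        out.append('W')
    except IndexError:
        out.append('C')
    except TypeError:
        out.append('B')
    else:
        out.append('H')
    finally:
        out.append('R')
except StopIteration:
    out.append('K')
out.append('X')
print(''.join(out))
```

Execution trace: 'T' (try body) → 'R' (finally) → 'K' (outer except StopIteration) → 'X' (after the try/except). Output: TRKX

Answer: TRKX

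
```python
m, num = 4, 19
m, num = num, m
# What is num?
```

Trace:
`m, num = 4, 19` → m = 4; num = 19
`m, num = num, m` → m = 19; num = 4
So num = 4

Answer: 4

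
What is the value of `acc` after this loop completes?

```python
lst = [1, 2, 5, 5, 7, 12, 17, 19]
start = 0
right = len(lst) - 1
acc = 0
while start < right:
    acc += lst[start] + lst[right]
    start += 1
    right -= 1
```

Sum of pairs from ends
`acc` takes the values: 0 → 20 → 39 → 56 → 68

Answer: 68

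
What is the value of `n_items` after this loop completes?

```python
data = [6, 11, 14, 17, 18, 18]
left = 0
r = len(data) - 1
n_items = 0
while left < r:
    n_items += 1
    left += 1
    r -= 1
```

Iterations until pointers meet (list length 6)
`n_items` takes the values: 0 → 1 → 2 → 3

Answer: 3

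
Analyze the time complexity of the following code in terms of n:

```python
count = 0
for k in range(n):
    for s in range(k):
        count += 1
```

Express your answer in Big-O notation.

Each loop level contributes: n × n. Multiplying the contributions gives O(n^2).

Answer: O(n^2)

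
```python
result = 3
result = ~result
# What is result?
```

Trace:
`result = 3` → result = 3
`result = ~result` → result = -4
So result = -4

Answer: -4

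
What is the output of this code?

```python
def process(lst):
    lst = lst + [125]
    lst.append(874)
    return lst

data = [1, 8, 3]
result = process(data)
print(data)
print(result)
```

Key concept: rebinding parameter vs mutation.
Step by step:
`data = [1, 8, 3]` → data = [1, 8, 3]
`result = process(data)` → result = [1, 8, 3, 125, 874]
`print(data)` → prints [1, 8, 3]
`print(result)` → prints [1, 8, 3, 125, 874]

Answer:
[1, 8, 3]
[1, 8, 3, 125, 874]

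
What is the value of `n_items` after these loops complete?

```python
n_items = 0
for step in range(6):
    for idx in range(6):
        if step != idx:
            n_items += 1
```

6² - 6 (exclude diagonal)
`n_items` takes the values: 0 → 1 → 2 → 3 → 4 → 5 → 6 → 7 → 8 → 9 → 10 → 11 → 12 → 13 → 14 → 15 → 16 → 17 → 18 → 19 → 20 → 21 → 22 → 23 → 24 → 25 → 26 → 27 → 28 → 29 → 30

Answer: 30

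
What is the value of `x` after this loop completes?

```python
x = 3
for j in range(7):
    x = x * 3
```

Multiply by 3, 7 times: 3 * 3^7 = 6561
`x` takes the values: 3 → 9 → 27 → 81 → 243 → 729 → 2187 → 6561

Answer: 6561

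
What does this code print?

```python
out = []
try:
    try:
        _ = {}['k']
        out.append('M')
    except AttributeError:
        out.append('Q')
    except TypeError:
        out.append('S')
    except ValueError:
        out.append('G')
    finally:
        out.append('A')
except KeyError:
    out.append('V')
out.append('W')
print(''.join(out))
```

Execution trace: 'A' (finally) → 'V' (outer except KeyError) → 'W' (after the try/except). Output: AVW

Answer: AVW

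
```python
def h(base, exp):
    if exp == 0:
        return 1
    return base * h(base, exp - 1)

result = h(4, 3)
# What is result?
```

h(4, 3) = 4 * 4 * 4 = 64

Answer: 64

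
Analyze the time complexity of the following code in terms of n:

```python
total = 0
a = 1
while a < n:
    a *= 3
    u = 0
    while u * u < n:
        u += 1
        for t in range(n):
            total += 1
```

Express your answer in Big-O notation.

Each loop level contributes: log n × √n × n. Multiplying the contributions gives O(n√n log n).

Answer: O(n√n log n)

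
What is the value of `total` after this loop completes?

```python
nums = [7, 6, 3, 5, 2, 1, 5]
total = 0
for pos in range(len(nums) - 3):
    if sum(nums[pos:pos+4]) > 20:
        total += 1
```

Count windows with sum > 20
`total` takes the values: 0 → 1

Answer: 1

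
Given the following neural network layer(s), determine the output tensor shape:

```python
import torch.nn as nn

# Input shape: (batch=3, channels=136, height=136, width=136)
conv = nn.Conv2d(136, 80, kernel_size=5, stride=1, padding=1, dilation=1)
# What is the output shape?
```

Input: (3, 136, 136, 136) -> Output: (3, 80, 134, 134)

Answer: (3, 80, 134, 134)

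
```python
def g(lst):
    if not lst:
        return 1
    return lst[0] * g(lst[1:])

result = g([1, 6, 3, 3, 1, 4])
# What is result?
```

Product over [1, 6, 3, 3, 1, 4] = 1 * 6 * 3 * 3 * 1 * 4 = 216

Answer: 216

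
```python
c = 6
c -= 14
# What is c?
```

Trace:
`c = 6` → c = 6
`c -= 14` → c = -8
So c = -8

Answer: -8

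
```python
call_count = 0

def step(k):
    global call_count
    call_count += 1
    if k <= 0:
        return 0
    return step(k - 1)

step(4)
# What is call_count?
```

Linear recursion stepping by 1: 5 calls from k=4 down to ≤0.

Answer: 5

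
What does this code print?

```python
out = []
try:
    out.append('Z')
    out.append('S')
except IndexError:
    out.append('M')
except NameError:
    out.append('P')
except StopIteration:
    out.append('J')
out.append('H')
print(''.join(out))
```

Execution trace: 'Z' (try body) → 'S' (try body, no exception) → 'H' (after the try/except). Output: ZSH

Answer: ZSH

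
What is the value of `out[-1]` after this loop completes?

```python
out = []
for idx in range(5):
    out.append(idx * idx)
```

Last element of squares 0 to 4
`out` takes the values: [] → [0] → [0, 1] → [0, 1, 4] → [0, 1, 4, 9] → [0, 1, 4, 9, 16]
So `out[-1]` = 16

Answer: 16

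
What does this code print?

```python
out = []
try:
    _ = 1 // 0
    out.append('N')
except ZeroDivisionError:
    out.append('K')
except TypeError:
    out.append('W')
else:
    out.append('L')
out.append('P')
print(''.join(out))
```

Execution trace: 'K' (except ZeroDivisionError) → 'P' (after the try/except). Output: KP

Answer: KP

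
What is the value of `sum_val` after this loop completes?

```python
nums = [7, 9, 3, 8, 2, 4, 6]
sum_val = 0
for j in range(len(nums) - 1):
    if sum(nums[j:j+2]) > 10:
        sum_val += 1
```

Count windows with sum > 10
`sum_val` takes the values: 0 → 1 → 2 → 3

Answer: 3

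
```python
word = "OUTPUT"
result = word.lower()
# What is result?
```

Trace:
`word = "OUTPUT"` → word = 'OUTPUT'
`result = word.lower()` → result = 'output'
So result = 'output'

Answer: 'output'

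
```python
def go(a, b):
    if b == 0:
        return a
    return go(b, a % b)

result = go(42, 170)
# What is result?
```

go(42, 170) -> go(170, 42) -> go(42, 2) -> go(2, 0) -> 2

Answer: 2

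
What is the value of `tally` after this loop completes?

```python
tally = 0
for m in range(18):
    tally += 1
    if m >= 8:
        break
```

Loop breaks when m reaches 8, tally is 9
`tally` takes the values: 0 → 1 → 2 → 3 → 4 → 5 → 6 → 7 → 8 → 9

Answer: 9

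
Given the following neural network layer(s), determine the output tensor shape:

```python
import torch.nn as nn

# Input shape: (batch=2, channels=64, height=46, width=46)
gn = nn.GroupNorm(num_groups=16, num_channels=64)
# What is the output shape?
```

Input: (2, 64, 46, 46) -> Output: (2, 64, 46, 46)

Answer: (2, 64, 46, 46)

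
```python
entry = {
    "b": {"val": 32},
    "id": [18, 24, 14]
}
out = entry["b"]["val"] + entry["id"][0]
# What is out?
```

Trace:
`entry = { ...` → entry = {'b': {'val': 32}, 'id': [18, 24, 14]}
`out = entry["b"]["val"] + entry["id"][0]` → out = 50
So out = 50

Answer: 50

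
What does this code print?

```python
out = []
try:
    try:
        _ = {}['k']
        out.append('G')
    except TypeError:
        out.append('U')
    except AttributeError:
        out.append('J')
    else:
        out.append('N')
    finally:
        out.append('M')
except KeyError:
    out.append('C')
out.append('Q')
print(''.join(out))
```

Execution trace: 'M' (finally) → 'C' (outer except KeyError) → 'Q' (after the try/except). Output: MCQ

Answer: MCQ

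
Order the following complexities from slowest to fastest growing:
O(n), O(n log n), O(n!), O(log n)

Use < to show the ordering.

Ordered by growth rate: O(log n) < O(n) < O(n log n) < O(n!)

Answer: O(log n) < O(n) < O(n log n) < O(n!)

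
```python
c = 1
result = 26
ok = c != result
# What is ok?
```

Trace:
`c = 1` → c = 1
`result = 26` → result = 26
`ok = c != result` → ok = True
So ok = True

Answer: True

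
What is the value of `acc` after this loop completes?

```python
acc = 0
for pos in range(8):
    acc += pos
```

Sum of 0 to 7 = 28
`acc` takes the values: 0 → 1 → 3 → 6 → 10 → 15 → 21 → 28

Answer: 28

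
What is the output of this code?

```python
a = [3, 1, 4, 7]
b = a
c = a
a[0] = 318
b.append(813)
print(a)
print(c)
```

Key concept: multiple aliases.
Step by step:
`a = [3, 1, 4, 7]` → a = [3, 1, 4, 7]
`b = a` → b = [3, 1, 4, 7] (same object as a)
`c = a` → c = [3, 1, 4, 7] (same object as a, b)
`a[0] = 318` → a = [318, 1, 4, 7] (same object as b, c); b = [318, 1, 4, 7] (same object as a, c); c = [318, 1, 4, 7] (same object as a, b)
`b.append(813)` → a = [318, 1, 4, 7, 813] (same object as b, c); b = [318, 1, 4, 7, 813] (same object as a, c); c = [318, 1, 4, 7, 813] (same object as a, b)
`print(a)` → prints [318, 1, 4, 7, 813]
`print(c)` → prints [318, 1, 4, 7, 813]

Answer:
[318, 1, 4, 7, 813]
[318, 1, 4, 7, 813]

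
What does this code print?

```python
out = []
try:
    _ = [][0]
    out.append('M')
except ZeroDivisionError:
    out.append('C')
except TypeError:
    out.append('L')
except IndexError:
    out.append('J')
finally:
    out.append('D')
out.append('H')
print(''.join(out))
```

Execution trace: 'J' (except IndexError) → 'D' (finally) → 'H' (after the try/except). Output: JDH

Answer: JDH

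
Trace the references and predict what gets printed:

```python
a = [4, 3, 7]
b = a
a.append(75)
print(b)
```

Key concept: basic list aliasing.
Step by step:
`a = [4, 3, 7]` → a = [4, 3, 7]
`b = a` → b = [4, 3, 7] (same object as a)
`a.append(75)` → a = [4, 3, 7, 75] (same object as b); b = [4, 3, 7, 75] (same object as a)
`print(b)` → prints [4, 3, 7, 75]

Answer: [4, 3, 7, 75]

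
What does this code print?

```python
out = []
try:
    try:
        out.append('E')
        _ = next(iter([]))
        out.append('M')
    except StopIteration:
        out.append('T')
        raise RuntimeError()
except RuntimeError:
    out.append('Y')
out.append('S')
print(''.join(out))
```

Execution trace: 'E' (inner try body) → 'T' (inner except StopIteration) → 'Y' (outer except RuntimeError) → 'S' (after the try/except). Output: ETYS

Answer: ETYS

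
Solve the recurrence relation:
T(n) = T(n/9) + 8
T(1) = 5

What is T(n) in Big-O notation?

Each step divides n by 9 and adds 8. After log_9(n) steps we reach T(1)=5. So T(n) = 8·log_9(n) + 5 = O(log n).

Answer: O(log n)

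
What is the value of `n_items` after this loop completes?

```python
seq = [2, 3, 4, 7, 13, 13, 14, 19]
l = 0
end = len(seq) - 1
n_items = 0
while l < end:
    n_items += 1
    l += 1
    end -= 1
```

Iterations until pointers meet (list length 8)
`n_items` takes the values: 0 → 1 → 2 → 3 → 4

Answer: 4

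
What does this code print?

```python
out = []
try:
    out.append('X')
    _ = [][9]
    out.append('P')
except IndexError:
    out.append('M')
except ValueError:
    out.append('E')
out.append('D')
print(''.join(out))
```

Execution trace: 'X' (try body) → 'M' (except IndexError) → 'D' (after the try/except). Output: XMD

Answer: XMD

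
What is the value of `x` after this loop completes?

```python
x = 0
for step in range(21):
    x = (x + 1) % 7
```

Increment mod 7, 21 times = 0
`x` takes the values: 0 → 1 → 2 → 3 → 4 → 5 → 6 → 0 → 1 → 2 → 3 → 4 → 5 → 6 → 0 → 1 → 2 → 3 → 4 → 5 → 6 → 0

Answer: 0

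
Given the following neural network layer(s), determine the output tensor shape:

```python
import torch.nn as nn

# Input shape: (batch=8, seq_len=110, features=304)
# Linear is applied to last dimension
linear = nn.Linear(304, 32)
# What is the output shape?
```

Input: (8, 110, 304) -> Output: (8, 110, 32)

Answer: (8, 110, 32)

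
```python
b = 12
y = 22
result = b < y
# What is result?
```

Trace:
`b = 12` → b = 12
`y = 22` → y = 22
`result = b < y` → result = True
So result = True

Answer: True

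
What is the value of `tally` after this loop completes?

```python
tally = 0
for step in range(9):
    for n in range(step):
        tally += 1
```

Triangle number: 0+1+2+...+8
`tally` takes the values: 0 → 1 → 2 → 3 → 4 → 5 → 6 → 7 → 8 → 9 → 10 → 11 → 12 → 13 → 14 → 15 → 16 → 17 → 18 → 19 → 20 → 21 → 22 → 23 → 24 → 25 → 26 → 27 → 28 → 29 → 30 → 31 → 32 → 33 → 34 → 35 → 36

Answer: 36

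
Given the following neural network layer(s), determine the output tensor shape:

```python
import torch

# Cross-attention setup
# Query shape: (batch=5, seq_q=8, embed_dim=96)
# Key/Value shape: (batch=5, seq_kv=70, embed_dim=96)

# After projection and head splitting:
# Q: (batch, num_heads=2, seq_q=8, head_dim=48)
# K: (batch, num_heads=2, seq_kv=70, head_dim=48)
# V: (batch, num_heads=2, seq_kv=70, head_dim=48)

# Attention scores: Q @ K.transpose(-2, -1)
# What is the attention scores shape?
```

Input: (5, 8, 96) -> Output: (5, 2, 8, 70)

Answer: (5, 2, 8, 70)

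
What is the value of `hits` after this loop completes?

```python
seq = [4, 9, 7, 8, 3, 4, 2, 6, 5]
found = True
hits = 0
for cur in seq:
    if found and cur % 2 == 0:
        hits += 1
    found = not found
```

Count even values at even positions
`hits` takes the values: 0 → 1 → 2

Answer: 2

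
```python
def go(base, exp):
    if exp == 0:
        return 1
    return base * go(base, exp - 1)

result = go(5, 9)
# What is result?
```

go(5, 9) = 5 * 5 * 5 * 5 * 5 * 5 * 5 * 5 * 5 = 1953125

Answer: 1953125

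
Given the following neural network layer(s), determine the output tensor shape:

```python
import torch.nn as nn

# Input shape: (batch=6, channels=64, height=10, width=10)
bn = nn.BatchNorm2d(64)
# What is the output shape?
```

Input: (6, 64, 10, 10) -> Output: (6, 64, 10, 10)

Answer: (6, 64, 10, 10)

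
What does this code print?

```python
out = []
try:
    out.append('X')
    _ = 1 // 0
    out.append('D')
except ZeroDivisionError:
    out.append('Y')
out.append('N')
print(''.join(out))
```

Execution trace: 'X' (try body) → 'Y' (except ZeroDivisionError) → 'N' (after the try/except). Output: XYN

Answer: XYN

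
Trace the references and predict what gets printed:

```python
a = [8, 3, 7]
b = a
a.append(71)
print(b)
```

Key concept: basic list aliasing.
Step by step:
`a = [8, 3, 7]` → a = [8, 3, 7]
`b = a` → b = [8, 3, 7] (same object as a)
`a.append(71)` → a = [8, 3, 7, 71] (same object as b); b = [8, 3, 7, 71] (same object as a)
`print(b)` → prints [8, 3, 7, 71]

Answer: [8, 3, 7, 71]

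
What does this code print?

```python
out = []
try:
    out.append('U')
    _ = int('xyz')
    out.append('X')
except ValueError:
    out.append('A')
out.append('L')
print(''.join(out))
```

Execution trace: 'U' (try body) → 'A' (except ValueError) → 'L' (after the try/except). Output: UAL

Answer: UAL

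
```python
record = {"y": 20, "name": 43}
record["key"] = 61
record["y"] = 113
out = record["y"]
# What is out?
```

Trace:
`record = {"y": 20, "name": 43}` → record = {'y': 20, 'name': 43}
`record["key"] = 61` → record = {'y': 20, 'name': 43, 'key': 61}
`record["y"] = 113` → record = {'y': 113, 'name': 43, 'key': 61}
`out = record["y"]` → out = 113
So out = 113

Answer: 113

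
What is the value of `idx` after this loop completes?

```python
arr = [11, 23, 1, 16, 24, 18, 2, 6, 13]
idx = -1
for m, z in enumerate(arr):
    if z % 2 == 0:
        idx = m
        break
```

First even number index in [11, 23, 1, 16, 24, 18, 2, 6, 13]
`idx` takes the values: -1 → 3

Answer: 3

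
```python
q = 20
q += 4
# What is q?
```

Trace:
`q = 20` → q = 20
`q += 4` → q = 24
So q = 24

Answer: 24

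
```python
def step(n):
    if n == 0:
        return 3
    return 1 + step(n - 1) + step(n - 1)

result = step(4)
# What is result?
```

step(n) = 1 + 2·step(n-1), step(0)=3. Closed form: (3+1)·2^4 - 1 = 63.

Answer: 63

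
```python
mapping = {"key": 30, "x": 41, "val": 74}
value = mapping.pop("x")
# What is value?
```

Trace:
`mapping = {"key": 30, "x": 41, "val": 74}` → mapping = {'key': 30, 'x': 41, 'val': 74}
`value = mapping.pop("x")` → mapping = {'key': 30, 'val': 74}; value = 41
So value = 41

Answer: 41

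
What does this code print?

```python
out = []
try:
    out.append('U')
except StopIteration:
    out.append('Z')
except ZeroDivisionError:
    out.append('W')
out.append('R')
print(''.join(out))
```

Execution trace: 'U' (try body, no exception) → 'R' (after the try/except). Output: UR

Answer: UR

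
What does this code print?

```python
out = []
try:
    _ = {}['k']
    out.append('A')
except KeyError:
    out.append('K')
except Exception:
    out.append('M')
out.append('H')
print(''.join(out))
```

Execution trace: 'K' (except KeyError) → 'H' (after the try/except). Output: KH

Answer: KH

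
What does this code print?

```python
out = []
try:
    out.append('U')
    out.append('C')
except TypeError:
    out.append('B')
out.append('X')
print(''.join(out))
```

Execution trace: 'U' (try body) → 'C' (try body, no exception) → 'X' (after the try/except). Output: UCX

Answer: UCX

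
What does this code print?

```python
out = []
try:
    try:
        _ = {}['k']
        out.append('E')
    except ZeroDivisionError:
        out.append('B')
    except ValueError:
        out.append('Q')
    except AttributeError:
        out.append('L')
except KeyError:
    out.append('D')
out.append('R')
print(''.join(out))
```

Execution trace: 'D' (outer except KeyError) → 'R' (after the try/except). Output: DR

Answer: DR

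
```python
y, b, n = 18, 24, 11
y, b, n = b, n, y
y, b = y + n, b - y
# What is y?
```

Trace:
`y, b, n = 18, 24, 11` → y = 18; b = 24; n = 11
`y, b, n = b, n, y` → y = 24; b = 11; n = 18
`y, b = y + n, b - y` → y = 42; b = -13
So y = 42

Answer: 42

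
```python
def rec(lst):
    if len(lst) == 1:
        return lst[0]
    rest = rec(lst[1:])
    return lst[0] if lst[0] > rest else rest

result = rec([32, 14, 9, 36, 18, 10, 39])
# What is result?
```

Recursive max over [32, 14, 9, 36, 18, 10, 39] = 39

Answer: 39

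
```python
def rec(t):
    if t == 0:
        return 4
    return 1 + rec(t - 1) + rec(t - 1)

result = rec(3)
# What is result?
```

rec(t) = 1 + 2·rec(t-1), rec(0)=4. Closed form: (4+1)·2^3 - 1 = 39.

Answer: 39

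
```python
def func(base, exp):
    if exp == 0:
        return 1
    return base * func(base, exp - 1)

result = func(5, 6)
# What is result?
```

func(5, 6) = 5 * 5 * 5 * 5 * 5 * 5 = 15625

Answer: 15625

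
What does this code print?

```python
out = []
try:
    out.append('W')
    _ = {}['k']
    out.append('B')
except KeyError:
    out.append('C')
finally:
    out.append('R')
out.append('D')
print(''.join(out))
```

Execution trace: 'W' (try body) → 'C' (except KeyError) → 'R' (finally) → 'D' (after the try/except). Output: WCRD

Answer: WCRD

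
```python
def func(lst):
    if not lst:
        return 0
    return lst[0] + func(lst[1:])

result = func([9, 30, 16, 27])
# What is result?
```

9 + 30 + 16 + 27 + 0 = 82

Answer: 82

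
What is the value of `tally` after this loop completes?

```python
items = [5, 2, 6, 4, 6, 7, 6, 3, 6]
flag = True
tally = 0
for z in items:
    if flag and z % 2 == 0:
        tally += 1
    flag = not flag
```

Count even values at even positions
`tally` takes the values: 0 → 1 → 2 → 3 → 4

Answer: 4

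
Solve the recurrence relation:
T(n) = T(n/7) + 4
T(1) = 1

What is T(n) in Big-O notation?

Each step divides n by 7 and adds 4. After log_7(n) steps we reach T(1)=1. So T(n) = 4·log_7(n) + 1 = O(log n).

Answer: O(log n)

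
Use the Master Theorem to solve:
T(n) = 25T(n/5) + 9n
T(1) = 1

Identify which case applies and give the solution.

a=25, b=5, f(n)=9n. log_5(25) = 2. Since c=1 < 2, Case 1 applies: T(n) = Θ(n^log_b(a)) = O(n^2).

Answer: O(n^2) - Case 1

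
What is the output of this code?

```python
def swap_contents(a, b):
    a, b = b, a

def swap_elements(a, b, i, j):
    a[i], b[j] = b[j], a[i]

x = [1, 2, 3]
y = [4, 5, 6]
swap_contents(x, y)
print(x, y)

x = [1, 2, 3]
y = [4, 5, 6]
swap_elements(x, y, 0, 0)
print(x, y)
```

Key concept: parameter rebinding vs mutation.
Step by step:
`x = [1, 2, 3]` → x = [1, 2, 3]
`y = [4, 5, 6]` → y = [4, 5, 6]
`swap_contents(x, y)` → no visible change to tracked variables
`print(x, y)` → prints [1, 2, 3] [4, 5, 6]
`x = [1, 2, 3]` → x = [1, 2, 3]
`y = [4, 5, 6]` → y = [4, 5, 6]
`swap_elements(x, y, 0, 0)` → x = [4, 2, 3]; y = [1, 5, 6]
`print(x, y)` → prints [4, 2, 3] [1, 5, 6]

Answer:
[1, 2, 3] [4, 5, 6]
[4, 2, 3] [1, 5, 6]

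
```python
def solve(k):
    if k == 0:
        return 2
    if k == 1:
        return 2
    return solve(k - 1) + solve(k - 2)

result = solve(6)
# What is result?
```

Build up from base cases: solve(0)=2, solve(1)=2, solve(2)=4, solve(3)=6, solve(4)=10, solve(5)=16, solve(6)=26

Answer: 26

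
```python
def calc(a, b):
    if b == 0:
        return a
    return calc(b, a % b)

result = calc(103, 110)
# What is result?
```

calc(103, 110) -> calc(110, 103) -> calc(103, 7) -> calc(7, 5) -> calc(5, 2) -> calc(2, 1) -> calc(1, 0) -> 1

Answer: 1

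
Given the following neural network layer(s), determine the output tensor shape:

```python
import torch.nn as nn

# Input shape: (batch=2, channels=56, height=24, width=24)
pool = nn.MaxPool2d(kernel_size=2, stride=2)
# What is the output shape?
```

Input: (2, 56, 24, 24) -> Output: (2, 56, 12, 12)

Answer: (2, 56, 12, 12)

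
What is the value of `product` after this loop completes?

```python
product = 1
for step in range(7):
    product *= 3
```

3^7 = 2187
`product` takes the values: 1 → 3 → 9 → 27 → 81 → 243 → 729 → 2187

Answer: 2187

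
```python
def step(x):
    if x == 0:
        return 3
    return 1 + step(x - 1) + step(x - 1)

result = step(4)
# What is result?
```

step(x) = 1 + 2·step(x-1), step(0)=3. Closed form: (3+1)·2^4 - 1 = 63.

Answer: 63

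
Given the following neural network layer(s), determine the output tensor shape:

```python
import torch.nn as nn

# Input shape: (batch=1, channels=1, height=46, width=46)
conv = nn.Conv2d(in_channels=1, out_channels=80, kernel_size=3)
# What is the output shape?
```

Input: (1, 1, 46, 46) -> Output: (1, 80, 44, 44)

Answer: (1, 80, 44, 44)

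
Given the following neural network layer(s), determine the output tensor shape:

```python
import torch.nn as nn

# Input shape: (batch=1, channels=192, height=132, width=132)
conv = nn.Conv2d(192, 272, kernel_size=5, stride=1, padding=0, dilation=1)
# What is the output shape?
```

Input: (1, 192, 132, 132) -> Output: (1, 272, 128, 128)

Answer: (1, 272, 128, 128)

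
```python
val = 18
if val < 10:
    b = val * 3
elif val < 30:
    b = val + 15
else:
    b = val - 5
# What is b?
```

Trace:
`val = 18` → val = 18
`if val < 10: ...` → val < 10 is False, val < 30 is True → b = 33
So b = 33

Answer: 33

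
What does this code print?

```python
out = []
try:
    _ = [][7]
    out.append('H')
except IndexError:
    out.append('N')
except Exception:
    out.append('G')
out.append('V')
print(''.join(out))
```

Execution trace: 'N' (except IndexError) → 'V' (after the try/except). Output: NV

Answer: NV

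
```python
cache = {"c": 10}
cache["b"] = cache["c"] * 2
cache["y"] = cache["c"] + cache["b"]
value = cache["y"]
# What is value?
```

Trace:
`cache = {"c": 10}` → cache = {'c': 10}
`cache["b"] = cache["c"] * 2` → cache = {'c': 10, 'b': 20}
`cache["y"] = cache["c"] + cache["b"]` → cache = {'c': 10, 'b': 20, 'y': 30}
`value = cache["y"]` → value = 30
So value = 30

Answer: 30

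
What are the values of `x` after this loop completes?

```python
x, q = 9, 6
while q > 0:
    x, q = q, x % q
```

GCD of 9 and 6
`x` takes the values: 9 → 6 → 3

Answer: 3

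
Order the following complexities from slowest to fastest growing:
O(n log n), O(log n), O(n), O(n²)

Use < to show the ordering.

Ordered by growth rate: O(log n) < O(n) < O(n log n) < O(n²)

Answer: O(log n) < O(n) < O(n log n) < O(n²)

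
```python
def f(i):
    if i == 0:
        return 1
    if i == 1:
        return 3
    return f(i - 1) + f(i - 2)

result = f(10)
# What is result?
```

Build up from base cases: f(0)=1, f(1)=3, f(2)=4, f(3)=7, f(4)=11, f(5)=18, f(6)=29, ..., f(10)=199

Answer: 199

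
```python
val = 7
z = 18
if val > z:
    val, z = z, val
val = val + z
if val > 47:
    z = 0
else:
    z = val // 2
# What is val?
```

Trace:
`val = 7` → val = 7
`z = 18` → z = 18
`if val > z: ...` → val > z is False → no variable changes
`val = val + z` → val = 25
`if val > 47: ...` → val > 47 is False, take else branch → z = 12
So val = 25

Answer: 25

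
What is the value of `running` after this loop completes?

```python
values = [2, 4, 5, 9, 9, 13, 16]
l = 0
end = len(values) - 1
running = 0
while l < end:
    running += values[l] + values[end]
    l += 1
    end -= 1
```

Sum of pairs from ends
`running` takes the values: 0 → 18 → 35 → 49

Answer: 49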